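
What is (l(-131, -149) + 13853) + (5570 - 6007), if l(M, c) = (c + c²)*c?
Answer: -3272332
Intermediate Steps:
l(M, c) = c*(c + c²)
(l(-131, -149) + 13853) + (5570 - 6007) = ((-149)²*(1 - 149) + 13853) + (5570 - 6007) = (22201*(-148) + 13853) - 437 = (-3285748 + 13853) - 437 = -3271895 - 437 = -3272332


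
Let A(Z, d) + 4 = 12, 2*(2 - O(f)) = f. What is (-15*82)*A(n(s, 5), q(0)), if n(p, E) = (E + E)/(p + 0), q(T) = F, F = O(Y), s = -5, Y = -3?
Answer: -9840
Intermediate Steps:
O(f) = 2 - f/2
F = 7/2 (F = 2 - ½*(-3) = 2 + 3/2 = 7/2 ≈ 3.5000)
q(T) = 7/2
n(p, E) = 2*E/p (n(p, E) = (2*E)/p = 2*E/p)
A(Z, d) = 8 (A(Z, d) = -4 + 12 = 8)
(-15*82)*A(n(s, 5), q(0)) = -15*82*8 = -1230*8 = -9840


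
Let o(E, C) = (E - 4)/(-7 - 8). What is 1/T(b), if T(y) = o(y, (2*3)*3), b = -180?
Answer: 15/184 ≈ 0.081522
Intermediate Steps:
o(E, C) = 4/15 - E/15 (o(E, C) = (-4 + E)/(-15) = (-4 + E)*(-1/15) = 4/15 - E/15)
T(y) = 4/15 - y/15
1/T(b) = 1/(4/15 - 1/15*(-180)) = 1/(4/15 + 12) = 1/(184/15) = 15/184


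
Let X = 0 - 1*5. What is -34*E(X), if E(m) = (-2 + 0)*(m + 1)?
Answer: -272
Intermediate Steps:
X = -5 (X = 0 - 5 = -5)
E(m) = -2 - 2*m (E(m) = -2*(1 + m) = -2 - 2*m)
-34*E(X) = -34*(-2 - 2*(-5)) = -34*(-2 + 10) = -34*8 = -272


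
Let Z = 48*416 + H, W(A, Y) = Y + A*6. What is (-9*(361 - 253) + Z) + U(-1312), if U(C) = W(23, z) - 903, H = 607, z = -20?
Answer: 18818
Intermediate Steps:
W(A, Y) = Y + 6*A
U(C) = -785 (U(C) = (-20 + 6*23) - 903 = (-20 + 138) - 903 = 118 - 903 = -785)
Z = 20575 (Z = 48*416 + 607 = 19968 + 607 = 20575)
(-9*(361 - 253) + Z) + U(-1312) = (-9*(361 - 253) + 20575) - 785 = (-9*108 + 20575) - 785 = (-972 + 20575) - 785 = 19603 - 785 = 18818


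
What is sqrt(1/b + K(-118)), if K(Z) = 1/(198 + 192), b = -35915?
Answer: 7*sqrt(16247946)/560274 ≈ 0.050361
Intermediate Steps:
K(Z) = 1/390
sqrt(1/b + K(-118)) = sqrt(1/(-35915) + 1/390) = sqrt(-1/35915 + 1/390) = sqrt(1421/560274) = 7*sqrt(16247946)/560274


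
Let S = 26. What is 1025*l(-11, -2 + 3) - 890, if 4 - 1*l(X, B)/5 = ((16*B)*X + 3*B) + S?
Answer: 772985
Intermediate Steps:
l(X, B) = -110 - 15*B - 80*B*X (l(X, B) = 20 - 5*(((16*B)*X + 3*B) + 26) = 20 - 5*((16*B*X + 3*B) + 26) = 20 - 5*((3*B + 16*B*X) + 26) = 20 - 5*(26 + 3*B + 16*B*X) = 20 + (-130 - 15*B - 80*B*X) = -110 - 15*B - 80*B*X)
1025*l(-11, -2 + 3) - 890 = 1025*(-110 - 15*(-2 + 3) - 80*(-2 + 3)*(-11)) - 890 = 1025*(-110 - 15*1 - 80*1*(-11)) - 890 = 1025*(-110 - 15 + 880) - 890 = 1025*755 - 890 = 773875 - 890 = 772985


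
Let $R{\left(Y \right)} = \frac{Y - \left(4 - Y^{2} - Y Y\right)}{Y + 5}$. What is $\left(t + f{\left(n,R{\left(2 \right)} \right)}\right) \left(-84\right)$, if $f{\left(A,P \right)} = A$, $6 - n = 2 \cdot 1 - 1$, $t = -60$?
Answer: $4620$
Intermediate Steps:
$R{\left(Y \right)} = \frac{-4 + Y + 2 Y^{2}}{5 + Y}$ ($R{\left(Y \right)} = \frac{Y + \left(\left(Y^{2} + Y^{2}\right) - 4\right)}{5 + Y} = \frac{Y + \left(2 Y^{2} - 4\right)}{5 + Y} = \frac{Y + \left(-4 + 2 Y^{2}\right)}{5 + Y} = \frac{-4 + Y + 2 Y^{2}}{5 + Y}$)
$n = 5$ ($n = 6 - \left(2 \cdot 1 - 1\right) = 6 - \left(2 - 1\right) = 6 - 1 = 5$)
$\left(t + f{\left(n,R{\left(2 \right)} \right)}\right) \left(-84\right) = \left(-60 + 5\right) \left(-84\right) = \left(-55\right) \left(-84\right) = 4620$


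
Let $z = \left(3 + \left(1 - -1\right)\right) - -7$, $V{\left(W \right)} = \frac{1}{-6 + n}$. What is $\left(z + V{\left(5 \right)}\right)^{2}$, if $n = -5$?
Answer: $\frac{17161}{121} \approx 141.83$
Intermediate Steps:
$V{\left(W \right)} = - \frac{1}{11}$ ($V{\left(W \right)} = \frac{1}{-6 - 5} = \frac{1}{-11} = - \frac{1}{11}$)
$z = 12$ ($z = \left(3 + \left(1 + 1\right)\right) + 7 = \left(3 + 2\right) + 7 = 5 + 7 = 12$)
$\left(z + V{\left(5 \right)}\right)^{2} = \left(12 - \frac{1}{11}\right)^{2} = \left(\frac{131}{11}\right)^{2} = \frac{17161}{121}$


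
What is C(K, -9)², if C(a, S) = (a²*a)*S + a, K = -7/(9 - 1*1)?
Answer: 6964321/262144 ≈ 26.567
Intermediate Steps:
K = -7/8 (K = -7/(9 - 1) = -7/8 ≈ -0.87500)
C(a, S) = a + S*a³ (C(a, S) = a³*S + a = S*a³ + a = a + S*a³)
C(K, -9)² = (-7/8 - 9*(-7/8)³)² = (-7/8 - 9*(-343/512))² = (-7/8 + 3087/512)² = (2639/512)² = 6964321/262144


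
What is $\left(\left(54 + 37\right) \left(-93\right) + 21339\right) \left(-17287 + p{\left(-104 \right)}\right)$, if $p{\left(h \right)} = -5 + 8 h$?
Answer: $-233364624$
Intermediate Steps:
$\left(\left(54 + 37\right) \left(-93\right) + 21339\right) \left(-17287 + p{\left(-104 \right)}\right) = \left(\left(54 + 37\right) \left(-93\right) + 21339\right) \left(-17287 + \left(-5 + 8 \left(-104\right)\right)\right) = \left(91 \left(-93\right) + 21339\right) \left(-17287 - 837\right) = \left(-8463 + 21339\right) \left(-17287 - 837\right) = 12876 \left(-18124\right) = -233364624$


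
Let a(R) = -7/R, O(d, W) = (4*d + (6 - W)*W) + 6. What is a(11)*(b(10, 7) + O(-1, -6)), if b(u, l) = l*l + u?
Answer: 7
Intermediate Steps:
b(u, l) = u + l² (b(u, l) = l² + u = u + l²)
O(d, W) = 6 + 4*d + W*(6 - W) (O(d, W) = (4*d + W*(6 - W)) + 6 = 6 + 4*d + W*(6 - W))
a(11)*(b(10, 7) + O(-1, -6)) = (-7/11)*((10 + 7²) + (6 - 1*(-6)² + 4*(-1) + 6*(-6))) = (-7*1/11)*((10 + 49) + (6 - 1*36 - 4 - 36)) = -7*(59 + (6 - 36 - 4 - 36))/11 = -7*(59 - 70)/11 = -7/11*(-11) = 7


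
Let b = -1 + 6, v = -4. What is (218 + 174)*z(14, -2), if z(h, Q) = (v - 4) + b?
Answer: -1176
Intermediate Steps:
b = 5
z(h, Q) = -3 (z(h, Q) = (-4 - 4) + 5 = -8 + 5 = -3)
(218 + 174)*z(14, -2) = (218 + 174)*(-3) = 392*(-3) = -1176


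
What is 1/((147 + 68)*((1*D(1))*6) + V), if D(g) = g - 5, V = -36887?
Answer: -1/42047 ≈ -2.3783e-5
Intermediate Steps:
D(g) = -5 + g
1/((147 + 68)*((1*D(1))*6) + V) = 1/((147 + 68)*((1*(-5 + 1))*6) - 36887) = 1/(215*((1*(-4))*6) - 36887) = 1/(215*(-4*6) - 36887) = 1/(215*(-24) - 36887) = 1/(-5160 - 36887) = 1/(-42047) = -1/42047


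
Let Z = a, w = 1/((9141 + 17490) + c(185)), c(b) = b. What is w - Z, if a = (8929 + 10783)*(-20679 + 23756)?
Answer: -1626492944383/26816 ≈ -6.0654e+7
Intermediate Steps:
a = 60653824 (a = 19712*3077 = 60653824)
w = 1/26816 (w = 1/((9141 + 17490) + 185) = 1/(26631 + 185) = 1/26816 ≈ 3.7291e-5)
Z = 60653824
w - Z = 1/26816 - 1*60653824 = 1/26816 - 60653824 = -1626492944383/26816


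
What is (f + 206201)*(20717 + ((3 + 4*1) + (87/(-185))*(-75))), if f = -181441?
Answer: 19017982680/37 ≈ 5.1400e+8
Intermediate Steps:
(f + 206201)*(20717 + ((3 + 4*1) + (87/(-185))*(-75))) = (-181441 + 206201)*(20717 + ((3 + 4*1) + (87/(-185))*(-75))) = 24760*(20717 + ((3 + 4) + (87*(-1/185))*(-75))) = 24760*(20717 + (7 - 87/185*(-75))) = 24760*(20717 + (7 + 1305/37)) = 24760*(20717 + 1564/37) = 24760*(768093/37) = 19017982680/37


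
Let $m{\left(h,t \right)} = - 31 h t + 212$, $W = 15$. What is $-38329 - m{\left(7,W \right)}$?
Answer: $-35286$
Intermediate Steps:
$m{\left(h,t \right)} = 212 - 31 h t$ ($m{\left(h,t \right)} = - 31 h t + 212 = 212 - 31 h t$)
$-38329 - m{\left(7,W \right)} = -38329 - \left(212 - 217 \cdot 15\right) = -38329 - \left(212 - 3255\right) = -38329 - -3043 = -38329 + 3043 = -35286$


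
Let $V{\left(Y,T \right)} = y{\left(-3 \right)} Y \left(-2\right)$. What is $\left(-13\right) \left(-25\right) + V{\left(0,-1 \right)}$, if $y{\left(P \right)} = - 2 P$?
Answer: $325$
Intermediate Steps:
$V{\left(Y,T \right)} = - 12 Y$ ($V{\left(Y,T \right)} = \left(-2\right) \left(-3\right) Y \left(-2\right) = 6 Y \left(-2\right) = - 12 Y$)
$\left(-13\right) \left(-25\right) + V{\left(0,-1 \right)} = \left(-13\right) \left(-25\right) - 0 = 325 + 0 = 325$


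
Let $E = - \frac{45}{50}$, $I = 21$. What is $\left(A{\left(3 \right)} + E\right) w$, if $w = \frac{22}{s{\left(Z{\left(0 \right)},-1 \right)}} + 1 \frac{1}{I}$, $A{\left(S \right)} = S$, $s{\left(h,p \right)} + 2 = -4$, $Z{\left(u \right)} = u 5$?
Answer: $- \frac{38}{5} \approx -7.6$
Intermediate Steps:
$Z{\left(u \right)} = 5 u$
$s{\left(h,p \right)} = -6$ ($s{\left(h,p \right)} = -2 - 4 = -6$)
$E = - \frac{9}{10}$ ($E = \left(-45\right) \frac{1}{50} = - \frac{9}{10} \approx -0.9$)
$w = - \frac{76}{21}$ ($w = \frac{22}{-6} + 1 \cdot \frac{1}{21} = 22 \left(- \frac{1}{6}\right) + 1 \cdot \frac{1}{21} = - \frac{11}{3} + \frac{1}{21} = - \frac{76}{21} \approx -3.619$)
$\left(A{\left(3 \right)} + E\right) w = \left(3 - \frac{9}{10}\right) \left(- \frac{76}{21}\right) = \frac{21}{10} \left(- \frac{76}{21}\right) = - \frac{38}{5}$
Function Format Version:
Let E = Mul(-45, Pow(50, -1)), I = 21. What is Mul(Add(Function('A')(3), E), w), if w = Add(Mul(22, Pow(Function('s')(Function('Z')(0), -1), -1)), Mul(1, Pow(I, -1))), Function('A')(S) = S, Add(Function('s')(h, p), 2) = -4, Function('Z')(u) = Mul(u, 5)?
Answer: Rational(-38, 5) ≈ -7.6000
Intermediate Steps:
Function('Z')(u) = Mul(5, u)
Function('s')(h, p) = -6 (Function('s')(h, p) = Add(-2, -4) = -6)
E = Rational(-9, 10) (E = Mul(-45, Rational(1, 50)) = Rational(-9, 10) ≈ -0.90000)
w = Rational(-76, 21) (w = Add(Mul(22, Pow(-6, -1)), Mul(1, Pow(21, -1))) = Add(Mul(22, Rational(-1, 6)), Mul(1, Rational(1, 21))) = Add(Rational(-11, 3), Rational(1, 21)) = Rational(-76, 21) ≈ -3.6190)
Mul(Add(Function('A')(3), E), w) = Mul(Add(3, Rational(-9, 10)), Rational(-76, 21)) = Mul(Rational(21, 10), Rational(-76, 21)) = Rational(-38, 5)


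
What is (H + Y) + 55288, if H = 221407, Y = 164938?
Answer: 441633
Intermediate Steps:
(H + Y) + 55288 = (221407 + 164938) + 55288 = 386345 + 55288 = 441633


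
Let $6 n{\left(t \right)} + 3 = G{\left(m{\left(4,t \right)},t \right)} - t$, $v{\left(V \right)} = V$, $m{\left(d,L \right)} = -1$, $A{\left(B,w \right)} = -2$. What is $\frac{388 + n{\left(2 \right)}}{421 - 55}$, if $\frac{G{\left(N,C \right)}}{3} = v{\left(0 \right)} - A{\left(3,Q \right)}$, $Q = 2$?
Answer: $\frac{2329}{2196} \approx 1.0606$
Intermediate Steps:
$G{\left(N,C \right)} = 6$ ($G{\left(N,C \right)} = 3 \left(0 - -2\right) = 3 \left(0 + 2\right) = 3 \cdot 2 = 6$)
$n{\left(t \right)} = \frac{1}{2} - \frac{t}{6}$ ($n{\left(t \right)} = - \frac{1}{2} + \frac{6 - t}{6} = - \frac{1}{2} - \left(-1 + \frac{t}{6}\right) = \frac{1}{2} - \frac{t}{6}$)
$\frac{388 + n{\left(2 \right)}}{421 - 55} = \frac{388 + \left(\frac{1}{2} - \frac{1}{3}\right)}{421 - 55} = \frac{388 + \left(\frac{1}{2} - \frac{1}{3}\right)}{366} = \left(388 + \frac{1}{6}\right) \frac{1}{366} = \frac{2329}{6} \cdot \frac{1}{366} = \frac{2329}{2196}$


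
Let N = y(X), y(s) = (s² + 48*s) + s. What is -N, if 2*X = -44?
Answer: 594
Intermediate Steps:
X = -22 (X = (½)*(-44) = -22)
y(s) = s² + 49*s
N = -594 (N = -22*(49 - 22) = -22*27 = -594)
-N = -1*(-594) = 594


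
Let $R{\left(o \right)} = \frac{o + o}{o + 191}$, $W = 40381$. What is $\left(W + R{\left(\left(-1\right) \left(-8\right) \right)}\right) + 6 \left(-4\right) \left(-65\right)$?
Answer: $\frac{8346275}{199} \approx 41941.0$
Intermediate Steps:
$R{\left(o \right)} = \frac{2 o}{191 + o}$
$\left(W + R{\left(\left(-1\right) \left(-8\right) \right)}\right) + 6 \left(-4\right) \left(-65\right) = \left(40381 + \frac{2 \left(\left(-1\right) \left(-8\right)\right)}{191 - -8}\right) + 6 \left(-4\right) \left(-65\right) = \left(40381 + 2 \cdot 8 \frac{1}{191 + 8}\right) - -1560 = \left(40381 + 2 \cdot 8 \cdot \frac{1}{199}\right) + 1560 = \left(40381 + \frac{16}{199}\right) + 1560 = \frac{8035835}{199} + 1560 = \frac{8346275}{199}$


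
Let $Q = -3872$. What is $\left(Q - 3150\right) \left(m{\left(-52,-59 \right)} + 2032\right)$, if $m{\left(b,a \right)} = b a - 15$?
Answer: $-35706870$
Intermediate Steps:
$m{\left(b,a \right)} = -15 + a b$ ($m{\left(b,a \right)} = a b - 15 = -15 + a b$)
$\left(Q - 3150\right) \left(m{\left(-52,-59 \right)} + 2032\right) = \left(-3872 - 3150\right) \left(\left(-15 - -3068\right) + 2032\right) = - 7022 \left(\left(-15 + 3068\right) + 2032\right) = - 7022 \left(3053 + 2032\right) = \left(-7022\right) 5085 = -35706870$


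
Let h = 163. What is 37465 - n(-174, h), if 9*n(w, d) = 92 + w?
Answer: 337267/9 ≈ 37474.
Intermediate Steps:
n(w, d) = 92/9 + w/9 (n(w, d) = (92 + w)/9 = 92/9 + w/9)
37465 - n(-174, h) = 37465 - (92/9 + (⅑)*(-174)) = 37465 - (92/9 - 58/3) = 37465 - 1*(-82/9) = 37465 + 82/9 = 337267/9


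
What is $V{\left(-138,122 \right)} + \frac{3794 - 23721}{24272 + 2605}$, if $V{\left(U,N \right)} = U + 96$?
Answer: $- \frac{1148761}{26877} \approx -42.741$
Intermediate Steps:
$V{\left(U,N \right)} = 96 + U$
$V{\left(-138,122 \right)} + \frac{3794 - 23721}{24272 + 2605} = \left(96 - 138\right) + \frac{3794 - 23721}{24272 + 2605} = -42 - \frac{19927}{26877} = - \frac{1148761}{26877}$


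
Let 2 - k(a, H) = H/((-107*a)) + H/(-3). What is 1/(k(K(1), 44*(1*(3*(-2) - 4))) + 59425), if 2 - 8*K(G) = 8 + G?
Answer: 2247/133213469 ≈ 1.6868e-5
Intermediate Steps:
K(G) = -3/4 - G/8 (K(G) = 1/4 - (8 + G)/8 = 1/4 + (-1 - G/8) = -3/4 - G/8)
k(a, H) = 2 + H/3 + H/(107*a) (k(a, H) = 2 - (H/((-107*a)) + H/(-3)) = 2 - (H*(-1/(107*a)) + H*(-1/3)) = 2 - (-H/(107*a) - H/3) = 2 - (-H/3 - H/(107*a)) = 2 + (H/3 + H/(107*a)) = 2 + H/3 + H/(107*a))
1/(k(K(1), 44*(1*(3*(-2) - 4))) + 59425) = 1/((2 + (44*(1*(3*(-2) - 4)))/3 + (44*(1*(3*(-2) - 4)))/(107*(-3/4 - 1/8*1))) + 59425) = 1/((2 + (44*(1*(-6 - 4)))/3 + (44*(1*(-6 - 4)))/(107*(-3/4 - 1/8))) + 59425) = 1/((2 + (44*(1*(-10)))/3 + (44*(1*(-10)))/(107*(-7/8))) + 59425) = 1/((2 + (44*(-10))/3 + (1/107)*(44*(-10))*(-8/7)) + 59425) = 1/((2 + (1/3)*(-440) + (1/107)*(-440)*(-8/7)) + 59425) = 1/((2 - 440/3 + 3520/749) + 59425) = 1/(-314506/2247 + 59425) = 1/(133213469/2247) = 2247/133213469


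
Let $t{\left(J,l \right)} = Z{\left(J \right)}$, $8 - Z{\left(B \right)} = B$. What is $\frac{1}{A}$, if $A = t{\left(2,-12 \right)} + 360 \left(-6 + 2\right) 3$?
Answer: $- \frac{1}{4314} \approx -0.0002318$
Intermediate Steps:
$Z{\left(B \right)} = 8 - B$
$t{\left(J,l \right)} = 8 - J$
$A = -4314$ ($A = \left(8 - 2\right) + 360 \left(-6 + 2\right) 3 = \left(8 - 2\right) + 360 \left(\left(-4\right) 3\right) = 6 + 360 \left(-12\right) = 6 - 4320 = -4314$)
$\frac{1}{A} = \frac{1}{-4314} = - \frac{1}{4314}$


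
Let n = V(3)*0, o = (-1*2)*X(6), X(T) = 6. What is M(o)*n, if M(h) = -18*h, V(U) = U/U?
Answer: 0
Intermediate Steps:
V(U) = 1
o = -12 (o = -1*2*6 = -2*6 = -12)
n = 0 (n = 1*0 = 0)
M(o)*n = -18*(-12)*0 = 216*0 = 0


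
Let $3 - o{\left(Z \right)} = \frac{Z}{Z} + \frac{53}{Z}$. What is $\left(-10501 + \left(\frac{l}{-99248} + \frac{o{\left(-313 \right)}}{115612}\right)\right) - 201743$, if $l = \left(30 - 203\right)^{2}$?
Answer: $- \frac{27223692029425493}{128265832496} \approx -2.1224 \cdot 10^{5}$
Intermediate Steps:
$l = 29929$ ($l = \left(-173\right)^{2} = 29929$)
$o{\left(Z \right)} = 2 - \frac{53}{Z}$ ($o{\left(Z \right)} = 3 - \left(\frac{Z}{Z} + \frac{53}{Z}\right) = 3 - \left(1 + \frac{53}{Z}\right) = 2 - \frac{53}{Z}$)
$\left(-10501 + \left(\frac{l}{-99248} + \frac{o{\left(-313 \right)}}{115612}\right)\right) - 201743 = \left(-10501 + \left(\frac{29929}{-99248} + \frac{2 - \frac{53}{-313}}{115612}\right)\right) - 201743 = \left(-10501 + \left(29929 \left(- \frac{1}{99248}\right) + \left(2 - - \frac{53}{313}\right) \frac{1}{115612}\right)\right) - 201743 = \left(-10501 - \left(\frac{29929}{99248} - \left(2 + \frac{53}{313}\right) \frac{1}{115612}\right)\right) - 201743 = \left(-10501 + \left(- \frac{29929}{99248} + \frac{679}{313} \cdot \frac{1}{115612}\right)\right) - 201743 = \left(-10501 + \left(- \frac{29929}{99248} + \frac{97}{5169508}\right)\right) - 201743 = \left(-10501 - \frac{38677144469}{128265832496}\right) - 201743 = - \frac{1346958184184965}{128265832496} - 201743 = - \frac{27223692029425493}{128265832496}$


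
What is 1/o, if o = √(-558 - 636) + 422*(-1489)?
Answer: -314179/197416888679 - I*√1194/394833777358 ≈ -1.5915e-6 - 8.7516e-11*I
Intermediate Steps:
o = -628358 + I*√1194 (o = √(-1194) - 628358 = I*√1194 - 628358 = -628358 + I*√1194 ≈ -6.2836e+5 + 34.554*I)
1/o = 1/(-628358 + I*√1194)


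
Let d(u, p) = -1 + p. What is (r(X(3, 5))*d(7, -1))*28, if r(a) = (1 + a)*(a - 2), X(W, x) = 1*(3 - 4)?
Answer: 0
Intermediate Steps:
X(W, x) = -1 (X(W, x) = 1*(-1) = -1)
r(a) = (1 + a)*(-2 + a)
(r(X(3, 5))*d(7, -1))*28 = ((-2 + (-1)² - 1*(-1))*(-1 - 1))*28 = ((-2 + 1 + 1)*(-2))*28 = (0*(-2))*28 = 0*28 = 0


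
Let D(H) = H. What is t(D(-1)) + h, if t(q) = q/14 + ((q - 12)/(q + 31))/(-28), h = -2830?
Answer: -2377247/840 ≈ -2830.1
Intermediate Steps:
t(q) = q/14 - (-12 + q)/(28*(31 + q)) (t(q) = q*(1/14) + ((-12 + q)/(31 + q))*(-1/28) = q/14 + ((-12 + q)/(31 + q))*(-1/28) = q/14 - (-12 + q)/(28*(31 + q)))
t(D(-1)) + h = (12 + 2*(-1)² + 61*(-1))/(28*(31 - 1)) - 2830 = (1/28)*(12 + 2*1 - 61)/30 - 2830 = (1/28)*(1/30)*(12 + 2 - 61) - 2830 = (1/28)*(1/30)*(-47) - 2830 = -47/840 - 2830 = -2377247/840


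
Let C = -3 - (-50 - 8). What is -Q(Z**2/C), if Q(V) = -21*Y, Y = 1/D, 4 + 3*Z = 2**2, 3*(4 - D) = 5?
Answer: 9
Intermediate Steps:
D = 7/3 (D = 4 - 1/3*5 = 4 - 5/3 = 7/3 ≈ 2.3333)
Z = 0 (Z = -4/3 + (1/3)*2**2 = -4/3 + (1/3)*4 = -4/3 + 4/3 = 0)
C = 55 (C = -3 - 1*(-58) = -3 + 58 = 55)
Y = 3/7 (Y = 1/(7/3) = 3/7 ≈ 0.42857)
Q(V) = -9 (Q(V) = -21*3/7 = -9)
-Q(Z**2/C) = -1*(-9) = 9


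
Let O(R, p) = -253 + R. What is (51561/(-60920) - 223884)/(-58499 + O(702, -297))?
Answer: 1515451649/392934000 ≈ 3.8568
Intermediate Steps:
(51561/(-60920) - 223884)/(-58499 + O(702, -297)) = (51561/(-60920) - 223884)/(-58499 + (-253 + 702)) = (51561*(-1/60920) - 223884)/(-58499 + 449) = (-51561/60920 - 223884)/(-58050) = -13639064841/60920*(-1/58050) = 1515451649/392934000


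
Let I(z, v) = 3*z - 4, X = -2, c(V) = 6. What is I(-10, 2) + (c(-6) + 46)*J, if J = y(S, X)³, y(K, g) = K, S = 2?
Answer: 382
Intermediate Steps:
I(z, v) = -4 + 3*z
J = 8 (J = 2³ = 8)
I(-10, 2) + (c(-6) + 46)*J = (-4 + 3*(-10)) + (6 + 46)*8 = (-4 - 30) + 52*8 = -34 + 416 = 382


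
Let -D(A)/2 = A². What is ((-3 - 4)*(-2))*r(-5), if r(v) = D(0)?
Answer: 0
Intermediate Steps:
D(A) = -2*A²
r(v) = 0 (r(v) = -2*0² = -2*0 = 0)
((-3 - 4)*(-2))*r(-5) = ((-3 - 4)*(-2))*0 = -7*(-2)*0 = 14*0 = 0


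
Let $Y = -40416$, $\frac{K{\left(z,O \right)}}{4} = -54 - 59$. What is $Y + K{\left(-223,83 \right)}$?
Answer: $-40868$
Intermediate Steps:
$K{\left(z,O \right)} = -452$ ($K{\left(z,O \right)} = 4 \left(-54 - 59\right) = 4 \left(-113\right) = -452$)
$Y + K{\left(-223,83 \right)} = -40416 - 452 = -40868$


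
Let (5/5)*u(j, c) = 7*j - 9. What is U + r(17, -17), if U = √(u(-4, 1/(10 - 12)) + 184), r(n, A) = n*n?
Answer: 289 + 7*√3 ≈ 301.12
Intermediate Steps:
r(n, A) = n²
u(j, c) = -9 + 7*j (u(j, c) = 7*j - 9 = -9 + 7*j)
U = 7*√3 (U = √((-9 + 7*(-4)) + 184) = √((-9 - 28) + 184) = √(-37 + 184) = √147 = 7*√3 ≈ 12.124)
U + r(17, -17) = 7*√3 + 17² = 7*√3 + 289 = 289 + 7*√3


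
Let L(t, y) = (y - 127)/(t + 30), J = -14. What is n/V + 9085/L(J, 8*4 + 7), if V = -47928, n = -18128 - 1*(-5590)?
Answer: -435356921/263604 ≈ -1651.6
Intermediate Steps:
n = -12538 (n = -18128 + 5590 = -12538)
L(t, y) = (-127 + y)/(30 + t)
n/V + 9085/L(J, 8*4 + 7) = -12538/(-47928) + 9085/(((-127 + (8*4 + 7))/(30 - 14))) = -12538*(-1/47928) + 9085/(((-127 + (32 + 7))/16)) = 6269/23964 + 9085/(((-127 + 39)/16)) = 6269/23964 + 9085/(((1/16)*(-88))) = 6269/23964 + 9085/(-11/2) = 6269/23964 + 9085*(-2/11) = 6269/23964 - 18170/11 = -435356921/263604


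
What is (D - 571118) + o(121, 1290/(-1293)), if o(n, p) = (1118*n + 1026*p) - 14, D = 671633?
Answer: 101179569/431 ≈ 2.3476e+5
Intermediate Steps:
o(n, p) = -14 + 1026*p + 1118*n (o(n, p) = (1026*p + 1118*n) - 14 = -14 + 1026*p + 1118*n)
(D - 571118) + o(121, 1290/(-1293)) = (671633 - 571118) + (-14 + 1026*(1290/(-1293)) + 1118*121) = 100515 + (-14 + 1026*(1290*(-1/1293)) + 135278) = 100515 + (-14 + 1026*(-430/431) + 135278) = 100515 + (-14 - 441180/431 + 135278) = 100515 + 57857604/431 = 101179569/431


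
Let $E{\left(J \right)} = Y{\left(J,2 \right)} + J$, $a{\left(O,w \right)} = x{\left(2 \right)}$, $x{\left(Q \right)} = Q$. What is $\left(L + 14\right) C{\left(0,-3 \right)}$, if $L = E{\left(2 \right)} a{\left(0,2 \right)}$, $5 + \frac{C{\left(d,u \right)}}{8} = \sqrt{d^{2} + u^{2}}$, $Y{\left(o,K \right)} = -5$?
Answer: $-128$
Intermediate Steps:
$a{\left(O,w \right)} = 2$
$C{\left(d,u \right)} = -40 + 8 \sqrt{d^{2} + u^{2}}$
$E{\left(J \right)} = -5 + J$
$L = -6$ ($L = \left(-5 + 2\right) 2 = \left(-3\right) 2 = -6$)
$\left(L + 14\right) C{\left(0,-3 \right)} = \left(-6 + 14\right) \left(-40 + 8 \sqrt{0^{2} + \left(-3\right)^{2}}\right) = 8 \left(-40 + 8 \sqrt{0 + 9}\right) = 8 \left(-40 + 8 \sqrt{9}\right) = 8 \left(-40 + 8 \cdot 3\right) = 8 \left(-40 + 24\right) = 8 \left(-16\right) = -128$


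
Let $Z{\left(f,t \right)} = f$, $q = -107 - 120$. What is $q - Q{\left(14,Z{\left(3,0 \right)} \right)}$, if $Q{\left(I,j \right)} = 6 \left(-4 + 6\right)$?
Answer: $-239$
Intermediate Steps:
$q = -227$ ($q = -107 - 120 = -227$)
$Q{\left(I,j \right)} = 12$ ($Q{\left(I,j \right)} = 6 \cdot 2 = 12$)
$q - Q{\left(14,Z{\left(3,0 \right)} \right)} = -227 - 12 = -239$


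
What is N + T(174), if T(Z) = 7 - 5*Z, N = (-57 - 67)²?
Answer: 14513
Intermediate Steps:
N = 15376 (N = (-124)² = 15376)
N + T(174) = 15376 + (7 - 5*174) = 15376 + (7 - 870) = 15376 - 863 = 14513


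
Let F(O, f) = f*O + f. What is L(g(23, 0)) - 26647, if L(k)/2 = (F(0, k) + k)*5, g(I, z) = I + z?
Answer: -26187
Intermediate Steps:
F(O, f) = f + O*f (F(O, f) = O*f + f = f + O*f)
L(k) = 20*k (L(k) = 2*((k*(1 + 0) + k)*5) = 2*((k*1 + k)*5) = 2*((k + k)*5) = 2*((2*k)*5) = 2*(10*k) = 20*k)
L(g(23, 0)) - 26647 = 20*(23 + 0) - 26647 = 20*23 - 26647 = 460 - 26647 = -26187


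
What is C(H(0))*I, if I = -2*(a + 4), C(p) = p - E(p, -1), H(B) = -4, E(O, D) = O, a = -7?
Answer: 0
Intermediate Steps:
C(p) = 0 (C(p) = p - p = 0)
I = 6 (I = -2*(-7 + 4) = -2*(-3) = 6)
C(H(0))*I = 0*6 = 0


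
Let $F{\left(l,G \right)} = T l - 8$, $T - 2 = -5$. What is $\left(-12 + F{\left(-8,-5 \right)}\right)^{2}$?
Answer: $16$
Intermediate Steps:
$T = -3$ ($T = 2 - 5 = -3$)
$F{\left(l,G \right)} = -8 - 3 l$ ($F{\left(l,G \right)} = - 3 l - 8 = -8 - 3 l$)
$\left(-12 + F{\left(-8,-5 \right)}\right)^{2} = \left(-12 - -16\right)^{2} = \left(-12 + \left(-8 + 24\right)\right)^{2} = \left(-12 + 16\right)^{2} = 4^{2} = 16$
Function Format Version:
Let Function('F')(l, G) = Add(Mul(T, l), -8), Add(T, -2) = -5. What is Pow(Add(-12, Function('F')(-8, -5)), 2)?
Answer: 16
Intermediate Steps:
T = -3 (T = Add(2, -5) = -3)
Function('F')(l, G) = Add(-8, Mul(-3, l)) (Function('F')(l, G) = Add(Mul(-3, l), -8) = Add(-8, Mul(-3, l)))
Pow(Add(-12, Function('F')(-8, -5)), 2) = Pow(Add(-12, Add(-8, Mul(-3, -8))), 2) = Pow(Add(-12, Add(-8, 24)), 2) = Pow(Add(-12, 16), 2) = Pow(4, 2) = 16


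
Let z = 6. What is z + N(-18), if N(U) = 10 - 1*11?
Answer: 5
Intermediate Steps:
N(U) = -1 (N(U) = 10 - 11 = -1)
z + N(-18) = 6 - 1 = 5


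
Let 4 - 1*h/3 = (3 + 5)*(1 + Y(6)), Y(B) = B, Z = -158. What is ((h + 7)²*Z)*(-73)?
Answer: 256066334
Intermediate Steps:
h = -156 (h = 12 - 3*(3 + 5)*(1 + 6) = 12 - 24*7 = 12 - 3*56 = 12 - 168 = -156)
((h + 7)²*Z)*(-73) = ((-156 + 7)²*(-158))*(-73) = ((-149)²*(-158))*(-73) = (22201*(-158))*(-73) = -3507758*(-73) = 256066334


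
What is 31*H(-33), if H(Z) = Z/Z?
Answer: 31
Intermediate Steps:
H(Z) = 1
31*H(-33) = 31*1 = 31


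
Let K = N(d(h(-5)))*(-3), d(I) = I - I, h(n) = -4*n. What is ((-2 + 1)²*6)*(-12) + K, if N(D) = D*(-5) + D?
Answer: -72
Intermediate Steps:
d(I) = 0
N(D) = -4*D (N(D) = -5*D + D = -4*D)
K = 0 (K = -4*0*(-3) = 0*(-3) = 0)
((-2 + 1)²*6)*(-12) + K = ((-2 + 1)²*6)*(-12) + 0 = ((-1)²*6)*(-12) + 0 = (1*6)*(-12) + 0 = 6*(-12) + 0 = -72 + 0 = -72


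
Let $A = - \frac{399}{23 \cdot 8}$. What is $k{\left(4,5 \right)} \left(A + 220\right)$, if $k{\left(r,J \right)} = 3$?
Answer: $\frac{120243}{184} \approx 653.49$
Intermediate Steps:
$A = - \frac{399}{184} \approx -2.1685$
$k{\left(4,5 \right)} \left(A + 220\right) = 3 \left(- \frac{399}{184} + 220\right) = 3 \cdot \frac{40081}{184} = \frac{120243}{184}$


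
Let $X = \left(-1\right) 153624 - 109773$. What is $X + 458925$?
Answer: $195528$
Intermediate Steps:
$X = -263397$ ($X = -153624 - 109773 = -263397$)
$X + 458925 = -263397 + 458925 = 195528$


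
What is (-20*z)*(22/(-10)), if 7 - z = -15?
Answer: 968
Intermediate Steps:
z = 22 (z = 7 - 1*(-15) = 7 + 15 = 22)
(-20*z)*(22/(-10)) = (-20*22)*(22/(-10)) = -9680*(-1)/10 = -440*(-11/5) = 968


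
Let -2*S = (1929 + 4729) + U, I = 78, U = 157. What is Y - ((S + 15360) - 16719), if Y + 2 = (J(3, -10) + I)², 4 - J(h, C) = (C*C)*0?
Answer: 22977/2 ≈ 11489.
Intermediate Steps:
J(h, C) = 4 (J(h, C) = 4 - C*C*0 = 4 - C²*0 = 4 - 1*0 = 4 + 0 = 4)
S = -6815/2 (S = -((1929 + 4729) + 157)/2 = -(6658 + 157)/2 = -½*6815 = -6815/2 ≈ -3407.5)
Y = 6722 (Y = -2 + (4 + 78)² = -2 + 82² = -2 + 6724 = 6722)
Y - ((S + 15360) - 16719) = 6722 - ((-6815/2 + 15360) - 16719) = 6722 - (23905/2 - 16719) = 6722 - 1*(-9533/2) = 6722 + 9533/2 = 22977/2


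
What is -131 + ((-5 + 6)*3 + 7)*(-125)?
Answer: -1381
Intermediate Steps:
-131 + ((-5 + 6)*3 + 7)*(-125) = -131 + (1*3 + 7)*(-125) = -131 + (3 + 7)*(-125) = -131 + 10*(-125) = -131 - 1250 = -1381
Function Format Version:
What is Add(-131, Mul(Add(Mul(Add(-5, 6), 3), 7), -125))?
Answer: -1381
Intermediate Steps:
Add(-131, Mul(Add(Mul(Add(-5, 6), 3), 7), -125)) = Add(-131, Mul(Add(Mul(1, 3), 7), -125)) = Add(-131, Mul(Add(3, 7), -125)) = Add(-131, Mul(10, -125)) = Add(-131, -1250) = -1381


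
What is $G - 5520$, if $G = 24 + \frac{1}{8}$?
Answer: $- \frac{43967}{8} \approx -5495.9$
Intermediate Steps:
$G = \frac{193}{8}$ ($G = 24 + \frac{1}{8} = \frac{193}{8} \approx 24.125$)
$G - 5520 = \frac{193}{8} - 5520 = - \frac{43967}{8}$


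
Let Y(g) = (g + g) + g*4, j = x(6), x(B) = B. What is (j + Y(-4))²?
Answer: 324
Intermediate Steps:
j = 6
Y(g) = 6*g (Y(g) = 2*g + 4*g = 6*g)
(j + Y(-4))² = (6 + 6*(-4))² = (6 - 24)² = (-18)² = 324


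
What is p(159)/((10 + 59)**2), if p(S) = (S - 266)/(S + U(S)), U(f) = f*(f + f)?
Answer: -107/241482681 ≈ -4.4310e-7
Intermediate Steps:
U(f) = 2*f**2 (U(f) = f*(2*f) = 2*f**2)
p(S) = (-266 + S)/(S + 2*S**2) (p(S) = (S - 266)/(S + 2*S**2) = (-266 + S)/(S + 2*S**2))
p(159)/((10 + 59)**2) = ((-266 + 159)/(159*(1 + 2*159)))/((10 + 59)**2) = ((1/159)*(-107)/(1 + 318))/(69**2) = ((1/159)*(-107)/319)/4761 = ((1/159)*(1/319)*(-107))*(1/4761) = -107/50721*1/4761 = -107/241482681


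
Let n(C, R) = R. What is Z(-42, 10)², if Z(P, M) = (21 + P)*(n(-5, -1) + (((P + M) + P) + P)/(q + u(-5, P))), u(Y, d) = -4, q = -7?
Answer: 4862025/121 ≈ 40182.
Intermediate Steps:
Z(P, M) = (21 + P)*(-1 - 3*P/11 - M/11) (Z(P, M) = (21 + P)*(-1 + (((P + M) + P) + P)/(-7 - 4)) = (21 + P)*(-1 + (((M + P) + P) + P)/(-11)) = (21 + P)*(-1 + ((M + 2*P) + P)*(-1/11)) = (21 + P)*(-1 + (M + 3*P)*(-1/11)) = (21 + P)*(-1 + (-3*P/11 - M/11)) = (21 + P)*(-1 - 3*P/11 - M/11))
Z(-42, 10)² = (-21 - 74/11*(-42) - 21/11*10 - 3/11*(-42)² - 1/11*10*(-42))² = (-21 + 3108/11 - 210/11 - 3/11*1764 + 420/11)² = (-21 + 3108/11 - 210/11 - 5292/11 + 420/11)² = (-2205/11)² = 4862025/121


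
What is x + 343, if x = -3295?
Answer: -2952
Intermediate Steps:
x + 343 = -3295 + 343 = -2952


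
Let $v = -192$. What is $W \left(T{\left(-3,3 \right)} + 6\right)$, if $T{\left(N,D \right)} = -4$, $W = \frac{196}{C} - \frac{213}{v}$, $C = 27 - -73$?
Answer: $\frac{4911}{800} \approx 6.1387$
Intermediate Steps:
$C = 100$ ($C = 27 + 73 = 100$)
$W = \frac{4911}{1600}$ ($W = \frac{196}{100} - \frac{213}{-192} = 196 \cdot \frac{1}{100} - - \frac{71}{64} = \frac{49}{25} + \frac{71}{64} = \frac{4911}{1600} \approx 3.0694$)
$W \left(T{\left(-3,3 \right)} + 6\right) = \frac{4911 \left(-4 + 6\right)}{1600} = \frac{4911}{1600} \cdot 2 = \frac{4911}{800}$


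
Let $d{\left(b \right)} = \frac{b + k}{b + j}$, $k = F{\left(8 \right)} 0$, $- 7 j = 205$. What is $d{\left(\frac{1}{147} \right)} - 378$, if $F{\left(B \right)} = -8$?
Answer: $- \frac{1626913}{4304} \approx -378.0$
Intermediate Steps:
$j = - \frac{205}{7}$ ($j = \left(- \frac{1}{7}\right) 205 = - \frac{205}{7} \approx -29.286$)
$k = 0$ ($k = \left(-8\right) 0 = 0$)
$d{\left(b \right)} = \frac{b}{- \frac{205}{7} + b}$ ($d{\left(b \right)} = \frac{b + 0}{b - \frac{205}{7}} = \frac{b}{- \frac{205}{7} + b}$)
$d{\left(\frac{1}{147} \right)} - 378 = \frac{7}{147 \left(-205 + \frac{7}{147}\right)} - 378 = 7 \cdot \frac{1}{147} \frac{1}{-205 + 7 \cdot \frac{1}{147}} - 378 = 7 \cdot \frac{1}{147} \frac{1}{-205 + \frac{1}{21}} - 378 = 7 \cdot \frac{1}{147} \frac{1}{- \frac{4304}{21}} - 378 = 7 \cdot \frac{1}{147} \left(- \frac{21}{4304}\right) - 378 = - \frac{1}{4304} - 378 = - \frac{1626913}{4304}$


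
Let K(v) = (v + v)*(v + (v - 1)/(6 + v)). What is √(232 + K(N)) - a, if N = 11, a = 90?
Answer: -90 + √140726/17 ≈ -67.933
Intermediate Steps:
K(v) = 2*v*(v + (-1 + v)/(6 + v)) (K(v) = (2*v)*(v + (-1 + v)/(6 + v)) = 2*v*(v + (-1 + v)/(6 + v)))
√(232 + K(N)) - a = √(232 + 2*11*(-1 + 11² + 7*11)/(6 + 11)) - 1*90 = √(232 + 2*11*(-1 + 121 + 77)/17) - 90 = √(232 + 2*11*(1/17)*197) - 90 = √(232 + 4334/17) - 90 = √(8278/17) - 90 = √140726/17 - 90 = -90 + √140726/17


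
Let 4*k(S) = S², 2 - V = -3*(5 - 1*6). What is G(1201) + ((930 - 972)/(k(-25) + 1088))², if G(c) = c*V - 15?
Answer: -68301440/56169 ≈ -1216.0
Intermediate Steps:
V = -1 (V = 2 - (-3)*(5 - 1*6) = 2 - (-3)*(5 - 6) = 2 - (-3)*(-1) = 2 - 1*3 = 2 - 3 = -1)
G(c) = -15 - c (G(c) = c*(-1) - 15 = -c - 15 = -15 - c)
k(S) = S²/4
G(1201) + ((930 - 972)/(k(-25) + 1088))² = (-15 - 1*1201) + ((930 - 972)/((¼)*(-25)² + 1088))² = (-15 - 1201) + (-42/((¼)*625 + 1088))² = -1216 + (-42/(625/4 + 1088))² = -1216 + (-42/4977/4)² = -1216 + (-42*4/4977)² = -1216 + (-8/237)² = -1216 + 64/56169 = -68301440/56169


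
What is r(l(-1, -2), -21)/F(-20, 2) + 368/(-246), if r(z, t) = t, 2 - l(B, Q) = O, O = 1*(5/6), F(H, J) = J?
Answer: -2951/246 ≈ -11.996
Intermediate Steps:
O = ⅚ (O = 1*(5*(⅙)) = 1*(⅚) = ⅚ ≈ 0.83333)
l(B, Q) = 7/6 (l(B, Q) = 2 - 1*⅚ = 2 - ⅚ = 7/6)
r(l(-1, -2), -21)/F(-20, 2) + 368/(-246) = -21/2 + 368/(-246) = -21*½ + 368*(-1/246) = -21/2 - 184/123 = -2951/246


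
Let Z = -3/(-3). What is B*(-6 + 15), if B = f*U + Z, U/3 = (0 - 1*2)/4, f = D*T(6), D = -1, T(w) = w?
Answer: 90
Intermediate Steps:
Z = 1 (Z = -3*(-⅓) = 1)
f = -6 (f = -1*6 = -6)
U = -3/2 (U = 3*((0 - 1*2)/4) = 3*((0 - 2)*(¼)) = 3*(-2*¼) = 3*(-½) = -3/2 ≈ -1.5000)
B = 10 (B = -6*(-3/2) + 1 = 9 + 1 = 10)
B*(-6 + 15) = 10*(-6 + 15) = 10*9 = 90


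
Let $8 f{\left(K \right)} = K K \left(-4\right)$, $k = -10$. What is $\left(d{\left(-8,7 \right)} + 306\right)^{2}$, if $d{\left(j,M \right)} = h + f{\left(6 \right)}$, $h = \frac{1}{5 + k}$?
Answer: $\frac{2070721}{25} \approx 82829.0$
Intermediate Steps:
$f{\left(K \right)} = - \frac{K^{2}}{2}$ ($f{\left(K \right)} = \frac{K K \left(-4\right)}{8} = \frac{K^{2} \left(-4\right)}{8} = \frac{\left(-4\right) K^{2}}{8} = - \frac{K^{2}}{2}$)
$h = - \frac{1}{5}$ ($h = \frac{1}{5 - 10} = \frac{1}{-5} = - \frac{1}{5} \approx -0.2$)
$d{\left(j,M \right)} = - \frac{91}{5}$ ($d{\left(j,M \right)} = - \frac{1}{5} - \frac{6^{2}}{2} = - \frac{1}{5} - 18 = - \frac{91}{5}$)
$\left(d{\left(-8,7 \right)} + 306\right)^{2} = \left(- \frac{91}{5} + 306\right)^{2} = \left(\frac{1439}{5}\right)^{2} = \frac{2070721}{25}$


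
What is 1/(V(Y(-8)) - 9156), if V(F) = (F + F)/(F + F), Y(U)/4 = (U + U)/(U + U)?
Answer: -1/9155 ≈ -0.00010923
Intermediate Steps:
Y(U) = 4 (Y(U) = 4*((U + U)/(U + U)) = 4*((2*U)/((2*U))) = 4*((2*U)*(1/(2*U))) = 4*1 = 4)
V(F) = 1 (V(F) = (2*F)/((2*F)) = (2*F)*(1/(2*F)) = 1)
1/(V(Y(-8)) - 9156) = 1/(1 - 9156) = 1/(-9155) = -1/9155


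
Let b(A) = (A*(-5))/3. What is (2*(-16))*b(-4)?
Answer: -640/3 ≈ -213.33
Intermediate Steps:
b(A) = -5*A/3 (b(A) = -5*A*(⅓) = -5*A/3)
(2*(-16))*b(-4) = (2*(-16))*(-5/3*(-4)) = -32*20/3 = -640/3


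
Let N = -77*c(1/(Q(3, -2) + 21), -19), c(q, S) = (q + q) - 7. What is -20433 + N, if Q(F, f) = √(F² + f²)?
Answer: -4258933/214 + 77*√13/214 ≈ -19900.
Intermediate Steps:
c(q, S) = -7 + 2*q (c(q, S) = 2*q - 7 = -7 + 2*q)
N = 539 - 154/(21 + √13) (N = -77*(-7 + 2/(√(3² + (-2)²) + 21)) = -77*(-7 + 2/(√(9 + 4) + 21)) = -77*(-7 + 2/(√13 + 21)) = -77*(-7 + 2/(21 + √13)) = 539 - 154/(21 + √13) ≈ 532.74)
-20433 + N = -20433 + (113729/214 + 77*√13/214) = -4258933/214 + 77*√13/214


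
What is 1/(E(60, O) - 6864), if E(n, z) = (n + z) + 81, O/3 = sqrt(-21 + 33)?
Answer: -249/1674023 - 2*sqrt(3)/15066207 ≈ -0.00014897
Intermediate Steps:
O = 6*sqrt(3) (O = 3*sqrt(-21 + 33) = 3*sqrt(12) = 3*(2*sqrt(3)) = 6*sqrt(3) ≈ 10.392)
E(n, z) = 81 + n + z
1/(E(60, O) - 6864) = 1/((81 + 60 + 6*sqrt(3)) - 6864) = 1/((141 + 6*sqrt(3)) - 6864) = 1/(-6723 + 6*sqrt(3))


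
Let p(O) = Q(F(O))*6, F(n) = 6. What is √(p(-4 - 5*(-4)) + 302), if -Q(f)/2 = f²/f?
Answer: √230 ≈ 15.166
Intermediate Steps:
Q(f) = -2*f (Q(f) = -2*f²/f = -2*f)
p(O) = -72 (p(O) = -2*6*6 = -12*6 = -72)
√(p(-4 - 5*(-4)) + 302) = √(-72 + 302) = √230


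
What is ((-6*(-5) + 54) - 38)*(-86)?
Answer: -3956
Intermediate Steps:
((-6*(-5) + 54) - 38)*(-86) = ((30 + 54) - 38)*(-86) = (84 - 38)*(-86) = 46*(-86) = -3956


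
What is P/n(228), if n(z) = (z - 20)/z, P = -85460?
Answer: -1217805/13 ≈ -93677.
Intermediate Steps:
n(z) = (-20 + z)/z
P/n(228) = -85460*228/(-20 + 228) = -85460/((1/228)*208) = -85460/52/57 = -85460*57/52 = -1217805/13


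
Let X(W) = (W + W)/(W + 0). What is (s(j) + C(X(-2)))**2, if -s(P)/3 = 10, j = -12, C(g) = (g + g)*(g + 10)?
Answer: 324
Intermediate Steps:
X(W) = 2 (X(W) = (2*W)/W = 2)
C(g) = 2*g*(10 + g) (C(g) = (2*g)*(10 + g) = 2*g*(10 + g))
s(P) = -30 (s(P) = -3*10 = -30)
(s(j) + C(X(-2)))**2 = (-30 + 2*2*(10 + 2))**2 = (-30 + 2*2*12)**2 = (-30 + 48)**2 = 18**2 = 324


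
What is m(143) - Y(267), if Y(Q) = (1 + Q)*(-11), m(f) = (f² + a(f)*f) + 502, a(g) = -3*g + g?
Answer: -16999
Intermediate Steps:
a(g) = -2*g
m(f) = 502 - f² (m(f) = (f² + (-2*f)*f) + 502 = (f² - 2*f²) + 502 = -f² + 502 = 502 - f²)
Y(Q) = -11 - 11*Q
m(143) - Y(267) = (502 - 1*143²) - (-11 - 11*267) = (502 - 1*20449) - (-11 - 2937) = (502 - 20449) - 1*(-2948) = -19947 + 2948 = -16999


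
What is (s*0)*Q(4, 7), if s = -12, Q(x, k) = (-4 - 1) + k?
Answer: 0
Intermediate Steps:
Q(x, k) = -5 + k
(s*0)*Q(4, 7) = (-12*0)*(-5 + 7) = 0*2 = 0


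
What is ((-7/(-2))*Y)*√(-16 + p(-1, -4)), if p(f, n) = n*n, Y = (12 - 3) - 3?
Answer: 0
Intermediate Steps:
Y = 6 (Y = 9 - 3 = 6)
p(f, n) = n²
((-7/(-2))*Y)*√(-16 + p(-1, -4)) = (-7/(-2)*6)*√(-16 + (-4)²) = (-7*(-1)/2*6)*√(-16 + 16) = (-1*(-7/2)*6)*√0 = ((7/2)*6)*0 = 21*0 = 0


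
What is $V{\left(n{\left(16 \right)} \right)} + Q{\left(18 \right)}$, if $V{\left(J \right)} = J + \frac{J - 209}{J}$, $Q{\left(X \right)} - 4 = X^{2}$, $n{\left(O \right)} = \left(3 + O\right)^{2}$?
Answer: $\frac{13099}{19} \approx 689.42$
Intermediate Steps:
$Q{\left(X \right)} = 4 + X^{2}$
$V{\left(J \right)} = J + \frac{-209 + J}{J}$ ($V{\left(J \right)} = J + \frac{J - 209}{J} = J + \frac{-209 + J}{J}$)
$V{\left(n{\left(16 \right)} \right)} + Q{\left(18 \right)} = \left(1 + \left(3 + 16\right)^{2} - \frac{209}{\left(3 + 16\right)^{2}}\right) + \left(4 + 18^{2}\right) = \left(1 + 19^{2} - \frac{209}{19^{2}}\right) + \left(4 + 324\right) = \left(1 + 361 - \frac{209}{361}\right) + 328 = \left(1 + 361 - \frac{11}{19}\right) + 328 = \frac{6867}{19} + 328 = \frac{13099}{19}$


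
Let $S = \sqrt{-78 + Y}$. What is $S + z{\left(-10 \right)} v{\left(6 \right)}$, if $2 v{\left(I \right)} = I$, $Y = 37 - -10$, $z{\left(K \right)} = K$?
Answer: $-30 + i \sqrt{31} \approx -30.0 + 5.5678 i$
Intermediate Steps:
$Y = 47$ ($Y = 37 + 10 = 47$)
$v{\left(I \right)} = \frac{I}{2}$
$S = i \sqrt{31}$ ($S = \sqrt{-78 + 47} = \sqrt{-31} = i \sqrt{31} \approx 5.5678 i$)
$S + z{\left(-10 \right)} v{\left(6 \right)} = i \sqrt{31} - 10 \cdot \frac{1}{2} \cdot 6 = i \sqrt{31} - 30 = -30 + i \sqrt{31}$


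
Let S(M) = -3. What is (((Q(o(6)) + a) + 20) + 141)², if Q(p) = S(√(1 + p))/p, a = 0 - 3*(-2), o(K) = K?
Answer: 110889/4 ≈ 27722.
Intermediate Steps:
a = 6 (a = 0 + 6 = 6)
Q(p) = -3/p
(((Q(o(6)) + a) + 20) + 141)² = (((-3/6 + 6) + 20) + 141)² = (((-3*⅙ + 6) + 20) + 141)² = (((-½ + 6) + 20) + 141)² = ((11/2 + 20) + 141)² = (51/2 + 141)² = (333/2)² = 110889/4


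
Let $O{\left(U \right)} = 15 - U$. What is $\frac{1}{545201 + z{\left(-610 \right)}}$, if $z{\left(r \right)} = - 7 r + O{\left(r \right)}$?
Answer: $\frac{1}{550096} \approx 1.8179 \cdot 10^{-6}$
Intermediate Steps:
$z{\left(r \right)} = 15 - 8 r$ ($z{\left(r \right)} = - 7 r - \left(-15 + r\right) = 15 - 8 r$)
$\frac{1}{545201 + z{\left(-610 \right)}} = \frac{1}{545201 + \left(15 - -4880\right)} = \frac{1}{545201 + \left(15 + 4880\right)} = \frac{1}{545201 + 4895} = \frac{1}{550096}$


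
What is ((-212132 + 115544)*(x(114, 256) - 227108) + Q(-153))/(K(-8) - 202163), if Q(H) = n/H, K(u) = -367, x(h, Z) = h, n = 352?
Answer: -1677254579932/15493545 ≈ -1.0826e+5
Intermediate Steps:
Q(H) = 352/H
((-212132 + 115544)*(x(114, 256) - 227108) + Q(-153))/(K(-8) - 202163) = ((-212132 + 115544)*(114 - 227108) + 352/(-153))/(-367 - 202163) = (-96588*(-226994) + 352*(-1/153))/(-202530) = (21924896472 - 352/153)*(-1/202530) = (3354509159864/153)*(-1/202530) = -1677254579932/15493545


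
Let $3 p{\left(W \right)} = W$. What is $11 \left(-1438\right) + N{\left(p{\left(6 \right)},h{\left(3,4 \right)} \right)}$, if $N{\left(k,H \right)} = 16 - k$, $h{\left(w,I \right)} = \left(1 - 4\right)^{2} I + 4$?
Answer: $-15804$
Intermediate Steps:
$p{\left(W \right)} = \frac{W}{3}$
$h{\left(w,I \right)} = 4 + 9 I$ ($h{\left(w,I \right)} = \left(-3\right)^{2} I + 4 = 9 I + 4 = 4 + 9 I$)
$11 \left(-1438\right) + N{\left(p{\left(6 \right)},h{\left(3,4 \right)} \right)} = 11 \left(-1438\right) + \left(16 - \frac{1}{3} \cdot 6\right) = -15818 + \left(16 - 2\right) = -15818 + 14 = -15804$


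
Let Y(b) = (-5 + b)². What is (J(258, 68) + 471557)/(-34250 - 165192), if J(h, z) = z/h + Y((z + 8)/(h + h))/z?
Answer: -66701116580/28210771737 ≈ -2.3644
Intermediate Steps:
J(h, z) = z/h + (-5 + (8 + z)/(2*h))²/z (J(h, z) = z/h + (-5 + (z + 8)/(h + h))²/z = z/h + (-5 + (8 + z)/((2*h)))²/z = z/h + (-5 + (8 + z)*(1/(2*h)))²/z = z/h + (-5 + (8 + z)/(2*h))²/z)
(J(258, 68) + 471557)/(-34250 - 165192) = ((68/258 + (¼)*(8 + 68 - 10*258)²/(258²*68)) + 471557)/(-34250 - 165192) = ((68*(1/258) + (¼)*(1/66564)*(1/68)*(8 + 68 - 2580)²) + 471557)/(-199442) = ((34/129 + (¼)*(1/66564)*(1/68)*(-2504)²) + 471557)*(-1/199442) = ((34/129 + (¼)*(1/66564)*(1/68)*6270016) + 471557)*(-1/199442) = ((34/129 + 97969/282897) + 471557)*(-1/199442) = (172531/282897 + 471557)*(-1/199442) = (133402233160/282897)*(-1/199442) = -66701116580/28210771737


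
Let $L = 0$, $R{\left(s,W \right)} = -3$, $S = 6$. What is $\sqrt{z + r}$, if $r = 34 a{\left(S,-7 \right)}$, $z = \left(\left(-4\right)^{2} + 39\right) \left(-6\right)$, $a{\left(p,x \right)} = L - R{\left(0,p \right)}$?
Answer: $2 i \sqrt{57} \approx 15.1 i$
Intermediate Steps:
$a{\left(p,x \right)} = 3$ ($a{\left(p,x \right)} = 0 - -3 = 0 + 3 = 3$)
$z = -330$ ($z = \left(16 + 39\right) \left(-6\right) = 55 \left(-6\right) = -330$)
$r = 102$ ($r = 34 \cdot 3 = 102$)
$\sqrt{z + r} = \sqrt{-330 + 102} = \sqrt{-228} = 2 i \sqrt{57}$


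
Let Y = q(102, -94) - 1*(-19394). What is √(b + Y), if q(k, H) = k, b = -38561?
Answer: I*√19065 ≈ 138.08*I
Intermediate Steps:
Y = 19496 (Y = 102 - 1*(-19394) = 102 + 19394 = 19496)
√(b + Y) = √(-38561 + 19496) = √(-19065) = I*√19065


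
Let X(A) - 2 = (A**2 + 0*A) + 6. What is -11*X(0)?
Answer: -88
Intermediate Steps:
X(A) = 8 + A**2 (X(A) = 2 + ((A**2 + 0*A) + 6) = 2 + ((A**2 + 0) + 6) = 2 + (A**2 + 6) = 2 + (6 + A**2) = 8 + A**2)
-11*X(0) = -11*(8 + 0**2) = -11*(8 + 0) = -11*8 = -88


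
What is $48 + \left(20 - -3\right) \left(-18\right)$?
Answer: $-366$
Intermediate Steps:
$48 + \left(20 - -3\right) \left(-18\right) = 48 + \left(20 + 3\right) \left(-18\right) = 48 + 23 \left(-18\right) = 48 - 414 = -366$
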